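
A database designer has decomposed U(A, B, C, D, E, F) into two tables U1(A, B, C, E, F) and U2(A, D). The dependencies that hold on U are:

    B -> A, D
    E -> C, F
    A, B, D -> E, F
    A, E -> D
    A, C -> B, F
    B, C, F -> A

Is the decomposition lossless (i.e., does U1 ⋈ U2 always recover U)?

Common attributes: U1 ∩ U2 = {A}.
No dependency enlarges {A}, so (A)⁺ = {A}.
The closure contains neither all of U1 = {A, B, C, E, F} nor all of U2 = {A, D}, so the common attributes are not a superkey of either fragment. The join is lossy.

No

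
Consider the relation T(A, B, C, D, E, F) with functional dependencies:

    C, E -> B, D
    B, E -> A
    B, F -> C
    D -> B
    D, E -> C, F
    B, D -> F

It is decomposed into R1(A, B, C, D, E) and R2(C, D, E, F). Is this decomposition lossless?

Yes

Common attributes: R1 ∩ R2 = {C, D, E}.
Closure of {C, D, E}: C, E → B, D applies, adding B; B, E → A applies, adding A; D, E → C, F applies, adding F. So (C, D, E)⁺ = {A, B, C, D, E, F}.
This closure contains every attribute of R1, so R1 ∩ R2 → R1. The join is lossless.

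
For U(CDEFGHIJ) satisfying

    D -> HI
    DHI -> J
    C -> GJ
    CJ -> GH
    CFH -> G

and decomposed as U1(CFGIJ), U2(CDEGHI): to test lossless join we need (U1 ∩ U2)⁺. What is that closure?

U1 ∩ U2 = {CGI}.
C → GJ applies, adding J
CJ → GH applies, adding H
Closure: {CGHIJ}.

CGHIJ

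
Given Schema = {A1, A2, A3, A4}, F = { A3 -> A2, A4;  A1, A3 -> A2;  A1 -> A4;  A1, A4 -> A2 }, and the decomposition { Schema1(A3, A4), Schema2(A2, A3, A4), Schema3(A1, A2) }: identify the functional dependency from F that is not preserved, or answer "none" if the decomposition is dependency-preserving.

Check A1 → A4: no single fragment contains all of {A1, A4}, and the restricted closure of {A1} across the fragments never reaches {A4}.
A3 → A2, A4 is preserved.
A1, A3 → A2 is preserved.
A1, A4 → A2 is preserved.

A1 -> A4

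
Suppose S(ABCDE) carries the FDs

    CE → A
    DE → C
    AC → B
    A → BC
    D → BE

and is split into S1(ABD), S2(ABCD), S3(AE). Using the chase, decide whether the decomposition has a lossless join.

Chase test. Columns are ABCDE; row i has aⱼ where attribute j ∈ Si, else bᵢⱼ.
Initial tableau (one row per fragment):
  row 1: a1 a2 b13 a4 b15
  row 2: a1 a2 a3 a4 b25
  row 3: a1 b32 b33 b34 a5
Rows 1 and 2 agree on A; apply A→BC and equate their BC entries.
Rows 1 and 3 agree on A; apply A→BC and equate their BC entries.
Rows 1 and 2 agree on D; apply D→BE and equate their BE entries.
No row becomes fully distinguished — the join is lossy.

No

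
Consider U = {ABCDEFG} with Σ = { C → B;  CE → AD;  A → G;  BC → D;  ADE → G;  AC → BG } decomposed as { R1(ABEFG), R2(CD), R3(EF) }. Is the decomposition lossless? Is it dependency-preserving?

Lossless test (chase): applying each FD to every pair of rows produces no changes in the tableau, so no row becomes fully distinguished — the join is lossy.
Dependency preservation: the restricted closure of {C} across the fragments never reaches {B}, so C → B cannot be enforced without a join — not preserved.

lossy and not dependency-preserving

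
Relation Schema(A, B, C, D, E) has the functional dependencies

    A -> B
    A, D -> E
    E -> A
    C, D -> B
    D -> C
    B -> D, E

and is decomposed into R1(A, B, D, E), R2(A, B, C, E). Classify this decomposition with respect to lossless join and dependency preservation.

lossless and dependency-preserving

Lossless test: (A, B, E)⁺ = {A, B, C, D, E}, which contains all of one fragment — lossless.
Dependency preservation: C, D → B; D → C are not contained in any single fragment, but the restricted closure of each left-hand side across the fragments still reaches the right-hand side; the remaining FDs each lie inside some fragment. All dependencies are preserved.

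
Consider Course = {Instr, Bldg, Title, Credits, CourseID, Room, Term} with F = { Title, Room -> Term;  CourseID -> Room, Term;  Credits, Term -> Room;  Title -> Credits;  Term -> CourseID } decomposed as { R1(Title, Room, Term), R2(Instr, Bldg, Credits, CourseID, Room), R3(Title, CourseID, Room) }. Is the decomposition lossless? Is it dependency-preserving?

lossy and not dependency-preserving

Lossless test (chase): Rows 1 and 3 agree on Title, Room; apply Title, Room→Term and equate their Term entries. Rows 2 and 3 agree on CourseID; apply CourseID→Room, Term and equate their Room, Term entries. Rows 1 and 3 agree on Title; apply Title→Credits and equate their Credits entries. Rows 1 and 2 agree on Term; apply Term→CourseID and equate their CourseID entries. No row becomes fully distinguished — the join is lossy.
Dependency preservation: the restricted closure of {CourseID} across the fragments never reaches {Room, Term}, so CourseID → Room, Term cannot be enforced without a join — not preserved.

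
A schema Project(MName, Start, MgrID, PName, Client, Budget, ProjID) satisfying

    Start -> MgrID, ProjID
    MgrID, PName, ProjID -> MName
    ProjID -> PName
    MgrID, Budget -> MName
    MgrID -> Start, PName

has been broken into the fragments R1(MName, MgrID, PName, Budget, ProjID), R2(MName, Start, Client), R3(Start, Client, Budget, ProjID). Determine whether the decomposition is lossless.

No

Chase test. Columns are MName, Start, MgrID, PName, Client, Budget, ProjID; row i has aⱼ where attribute j ∈ Ri, else bᵢⱼ.
Initial tableau (one row per fragment):
  row 1: a1 b12 a3 a4 b15 a6 a7
  row 2: a1 a2 b23 b24 a5 b26 b27
  row 3: b31 a2 b33 b34 a5 a6 a7
Rows 2 and 3 agree on Start; apply Start→MgrID, ProjID and equate their MgrID, ProjID entries.
Rows 1 and 2 agree on ProjID; apply ProjID→PName and equate their PName entries.
Rows 1 and 3 agree on ProjID; apply ProjID→PName and equate their PName entries.
Rows 2 and 3 agree on MgrID, PName, ProjID; apply MgrID, PName, ProjID→MName and equate their MName entries.
No row becomes fully distinguished — the join is lossy.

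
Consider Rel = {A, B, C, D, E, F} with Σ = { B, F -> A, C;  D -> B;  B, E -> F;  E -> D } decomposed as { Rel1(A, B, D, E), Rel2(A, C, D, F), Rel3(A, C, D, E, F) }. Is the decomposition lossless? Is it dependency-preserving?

Lossless test (chase): Rows 1 and 2 agree on D; apply D→B and equate their B entries. Rows 1 and 3 agree on D; apply D→B and equate their B entries. Rows 1 and 3 agree on B, E; apply B, E→F and equate their F entries. Rows 1 and 2 agree on B, F; apply B, F→A, C and equate their A, C entries. Row 1 is now all distinguished symbols — the join is lossless.
Dependency preservation: the restricted closure of {B, F} across the fragments never reaches {A, C}, so B, F → A, C cannot be enforced without a join — not preserved.

lossless but not dependency-preserving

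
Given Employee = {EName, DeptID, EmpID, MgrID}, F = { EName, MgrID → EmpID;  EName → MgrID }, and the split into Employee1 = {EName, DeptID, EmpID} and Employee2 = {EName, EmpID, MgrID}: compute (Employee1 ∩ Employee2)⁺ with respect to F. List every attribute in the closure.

Employee1 ∩ Employee2 = {EName, EmpID}.
EName → MgrID applies, adding MgrID
Closure: {EName, EmpID, MgrID}.

EName, EmpID, MgrID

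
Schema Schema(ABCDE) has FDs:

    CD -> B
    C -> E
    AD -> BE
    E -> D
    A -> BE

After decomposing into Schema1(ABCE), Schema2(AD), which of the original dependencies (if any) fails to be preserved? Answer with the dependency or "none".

E -> D

Check E → D: no single fragment contains all of {DE}, and the restricted closure of {E} across the fragments never reaches {D}.
CD → B is preserved.
C → E is preserved.
AD → BE is preserved.
A → BE is preserved.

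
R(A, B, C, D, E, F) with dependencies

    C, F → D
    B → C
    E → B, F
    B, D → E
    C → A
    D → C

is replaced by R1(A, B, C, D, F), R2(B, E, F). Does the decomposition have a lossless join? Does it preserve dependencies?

Lossless test: (B, F)⁺ = {A, B, C, D, E, F}, which contains all of one fragment — lossless.
Dependency preservation: B, D → E is not contained in any single fragment, but the restricted closure of its left-hand side across the fragments still reaches the right-hand side; the remaining FDs each lie inside some fragment. All dependencies are preserved.

lossless and dependency-preserving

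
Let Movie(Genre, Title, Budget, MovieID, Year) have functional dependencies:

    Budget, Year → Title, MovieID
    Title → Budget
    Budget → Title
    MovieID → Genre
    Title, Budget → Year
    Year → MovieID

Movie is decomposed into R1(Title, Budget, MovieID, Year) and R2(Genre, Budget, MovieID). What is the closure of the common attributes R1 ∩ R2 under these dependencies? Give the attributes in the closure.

Genre, Title, Budget, MovieID, Year

R1 ∩ R2 = {Budget, MovieID}.
Budget → Title applies, adding Title
MovieID → Genre applies, adding Genre
Title, Budget → Year applies, adding Year
Closure: {Genre, Title, Budget, MovieID, Year}.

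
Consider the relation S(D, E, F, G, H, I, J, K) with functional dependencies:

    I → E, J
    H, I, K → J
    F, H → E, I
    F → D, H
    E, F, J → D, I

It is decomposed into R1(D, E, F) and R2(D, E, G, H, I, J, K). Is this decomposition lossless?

Common attributes: R1 ∩ R2 = {D, E}.
No dependency enlarges {D, E}, so (D, E)⁺ = {D, E}.
The closure contains neither all of R1 = {D, E, F} nor all of R2 = {D, E, G, H, I, J, K}, so the common attributes are not a superkey of either fragment. The join is lossy.

No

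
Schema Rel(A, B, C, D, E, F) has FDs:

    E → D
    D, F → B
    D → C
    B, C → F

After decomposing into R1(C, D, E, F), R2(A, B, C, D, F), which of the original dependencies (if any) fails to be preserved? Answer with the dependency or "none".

E → D lies within R1.
D, F → B lies within R2.
D → C lies within R1.
B, C → F lies within R2.
Every dependency is enforceable on the fragments, so the decomposition is dependency-preserving.

none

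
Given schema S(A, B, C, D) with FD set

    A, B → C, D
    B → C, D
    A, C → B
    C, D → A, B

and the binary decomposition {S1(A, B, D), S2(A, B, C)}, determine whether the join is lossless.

Yes

Common attributes: S1 ∩ S2 = {A, B}.
Closure of {A, B}: A, B → C, D applies, adding C, D. So (A, B)⁺ = {A, B, C, D}.
This closure contains every attribute of S1, so S1 ∩ S2 → S1. The join is lossless.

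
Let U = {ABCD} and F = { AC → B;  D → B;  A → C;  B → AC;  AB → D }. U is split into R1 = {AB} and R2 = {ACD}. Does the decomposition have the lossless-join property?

Common attributes: R1 ∩ R2 = {A}.
Closure of {A}: A → C applies, adding C; AC → B applies, adding B; AB → D applies, adding D. So (A)⁺ = {ABCD}.
This closure contains every attribute of R1, so R1 ∩ R2 → R1. The join is lossless.

Yes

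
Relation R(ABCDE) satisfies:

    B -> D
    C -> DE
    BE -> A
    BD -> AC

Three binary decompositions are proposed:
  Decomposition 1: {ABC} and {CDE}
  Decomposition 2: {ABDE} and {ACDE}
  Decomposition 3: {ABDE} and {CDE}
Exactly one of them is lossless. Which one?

Decomposition 1: common = {C}, closure = {CDE} → lossless.
Decomposition 2: common = {ADE}, closure = {ADE} → lossy.
Decomposition 3: common = {DE}, closure = {DE} → lossy.

Decomposition 1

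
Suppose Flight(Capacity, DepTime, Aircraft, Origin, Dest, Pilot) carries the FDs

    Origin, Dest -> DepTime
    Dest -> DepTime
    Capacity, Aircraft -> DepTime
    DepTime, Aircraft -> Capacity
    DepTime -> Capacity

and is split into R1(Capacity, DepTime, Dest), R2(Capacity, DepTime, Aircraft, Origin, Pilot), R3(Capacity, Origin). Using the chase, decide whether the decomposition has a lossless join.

No

Chase test. Columns are Capacity, DepTime, Aircraft, Origin, Dest, Pilot; row i has aⱼ where attribute j ∈ Ri, else bᵢⱼ.
Initial tableau (one row per fragment):
  row 1: a1 a2 b13 b14 a5 b16
  row 2: a1 a2 a3 a4 b25 a6
  row 3: a1 b32 b33 a4 b35 b36
No row becomes fully distinguished — the join is lossy.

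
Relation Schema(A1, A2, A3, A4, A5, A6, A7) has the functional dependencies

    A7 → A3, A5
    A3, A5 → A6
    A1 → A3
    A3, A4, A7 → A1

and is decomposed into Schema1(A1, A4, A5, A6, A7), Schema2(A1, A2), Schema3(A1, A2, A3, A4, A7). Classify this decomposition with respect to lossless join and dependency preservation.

Lossless test (chase): Rows 1 and 3 agree on A7; apply A7→A3, A5 and equate their A3, A5 entries. Rows 1 and 3 agree on A3, A5; apply A3, A5→A6 and equate their A6 entries. Rows 1 and 2 agree on A1; apply A1→A3 and equate their A3 entries. Row 3 is now all distinguished symbols — the join is lossless.
Dependency preservation: the restricted closure of {A3, A5} across the fragments never reaches {A6}, so A3, A5 → A6 cannot be enforced without a join — not preserved.

lossless but not dependency-preserving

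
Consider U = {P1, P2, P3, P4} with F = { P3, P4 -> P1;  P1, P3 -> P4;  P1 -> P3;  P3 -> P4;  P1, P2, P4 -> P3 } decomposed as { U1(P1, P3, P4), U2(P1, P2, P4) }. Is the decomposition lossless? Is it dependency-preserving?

Lossless test: (P1, P4)⁺ = {P1, P3, P4}, which contains all of one fragment — lossless.
Dependency preservation: P1, P2, P4 → P3 is not contained in any single fragment, but the restricted closure of its left-hand side across the fragments still reaches the right-hand side; the remaining FDs each lie inside some fragment. All dependencies are preserved.

lossless and dependency-preserving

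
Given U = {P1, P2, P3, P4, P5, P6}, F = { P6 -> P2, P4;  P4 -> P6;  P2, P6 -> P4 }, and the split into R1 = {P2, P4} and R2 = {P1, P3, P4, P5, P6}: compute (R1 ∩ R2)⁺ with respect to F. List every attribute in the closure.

R1 ∩ R2 = {P4}.
P4 → P6 applies, adding P6
P6 → P2, P4 applies, adding P2
Closure: {P2, P4, P6}.

P2, P4, P6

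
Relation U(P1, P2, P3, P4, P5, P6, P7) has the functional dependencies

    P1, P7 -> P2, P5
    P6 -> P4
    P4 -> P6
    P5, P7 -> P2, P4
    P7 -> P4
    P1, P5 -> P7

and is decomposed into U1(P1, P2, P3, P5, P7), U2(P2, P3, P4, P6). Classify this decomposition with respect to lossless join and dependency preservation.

lossy and not dependency-preserving

Lossless test: (P2, P3)⁺ = {P2, P3}, which is a superkey of neither fragment — lossy.
Dependency preservation: the restricted closure of {P5, P7} across the fragments never reaches {P2, P4}, so P5, P7 → P2, P4 cannot be enforced without a join — not preserved.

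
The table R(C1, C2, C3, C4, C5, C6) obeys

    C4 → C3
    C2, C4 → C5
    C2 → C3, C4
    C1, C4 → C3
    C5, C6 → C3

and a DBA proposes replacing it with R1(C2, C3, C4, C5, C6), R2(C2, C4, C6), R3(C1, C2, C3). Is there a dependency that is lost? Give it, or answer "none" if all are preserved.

none

C4 → C3 lies within R1.
C2, C4 → C5 lies within R1.
C2 → C3, C4 lies within R1.
C1, C4 → C3: restricted closure across fragments reaches C3.
C5, C6 → C3 lies within R1.
Every dependency is enforceable on the fragments, so the decomposition is dependency-preserving.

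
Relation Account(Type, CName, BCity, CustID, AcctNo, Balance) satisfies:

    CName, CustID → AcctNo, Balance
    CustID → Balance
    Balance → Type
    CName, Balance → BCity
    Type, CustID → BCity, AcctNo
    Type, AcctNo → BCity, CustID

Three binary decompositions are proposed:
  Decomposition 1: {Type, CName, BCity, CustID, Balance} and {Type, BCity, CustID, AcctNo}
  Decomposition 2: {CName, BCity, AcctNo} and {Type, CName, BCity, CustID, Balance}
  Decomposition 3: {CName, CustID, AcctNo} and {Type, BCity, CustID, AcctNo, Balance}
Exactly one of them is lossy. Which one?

Decomposition 2

Decomposition 1: common = {Type, BCity, CustID}, closure = {Type, BCity, CustID, AcctNo, Balance} → lossless.
Decomposition 2: common = {CName, BCity}, closure = {CName, BCity} → lossy.
Decomposition 3: common = {CustID, AcctNo}, closure = {Type, BCity, CustID, AcctNo, Balance} → lossless.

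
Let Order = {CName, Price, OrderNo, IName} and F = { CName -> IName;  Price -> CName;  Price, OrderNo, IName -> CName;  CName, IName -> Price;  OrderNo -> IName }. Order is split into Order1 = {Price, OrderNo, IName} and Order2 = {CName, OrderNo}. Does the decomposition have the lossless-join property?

No

Common attributes: Order1 ∩ Order2 = {OrderNo}.
Closure of {OrderNo}: OrderNo → IName applies, adding IName. So (OrderNo)⁺ = {OrderNo, IName}.
The closure contains neither all of Order1 = {Price, OrderNo, IName} nor all of Order2 = {CName, OrderNo}, so the common attributes are not a superkey of either fragment. The join is lossy.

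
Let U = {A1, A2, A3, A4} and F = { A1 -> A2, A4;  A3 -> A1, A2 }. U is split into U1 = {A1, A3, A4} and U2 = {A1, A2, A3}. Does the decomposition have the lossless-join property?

Common attributes: U1 ∩ U2 = {A1, A3}.
Closure of {A1, A3}: A1 → A2, A4 applies, adding A2, A4. So (A1, A3)⁺ = {A1, A2, A3, A4}.
This closure contains every attribute of U1, so U1 ∩ U2 → U1. The join is lossless.

Yes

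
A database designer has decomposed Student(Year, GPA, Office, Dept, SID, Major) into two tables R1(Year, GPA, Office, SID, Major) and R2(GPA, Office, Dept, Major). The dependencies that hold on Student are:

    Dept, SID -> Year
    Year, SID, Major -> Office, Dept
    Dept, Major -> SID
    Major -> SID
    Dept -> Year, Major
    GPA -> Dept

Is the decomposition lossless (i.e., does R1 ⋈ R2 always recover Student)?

Yes

Common attributes: R1 ∩ R2 = {GPA, Office, Major}.
Closure of {GPA, Office, Major}: Major → SID applies, adding SID; GPA → Dept applies, adding Dept; Dept, SID → Year applies, adding Year. So (GPA, Office, Major)⁺ = {Year, GPA, Office, Dept, SID, Major}.
This closure contains every attribute of R1, so R1 ∩ R2 → R1. The join is lossless.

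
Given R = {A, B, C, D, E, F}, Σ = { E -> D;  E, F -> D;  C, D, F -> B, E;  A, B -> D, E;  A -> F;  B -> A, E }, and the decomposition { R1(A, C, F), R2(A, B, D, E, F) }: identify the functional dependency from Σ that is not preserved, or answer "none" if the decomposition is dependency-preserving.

Check C, D, F → B, E: no single fragment contains all of {B, C, D, E, F}, and the restricted closure of {C, D, F} across the fragments never reaches {B, E}.
E → D is preserved.
E, F → D is preserved.
A, B → D, E is preserved.
A → F is preserved.
B → A, E is preserved.

C, D, F -> B, E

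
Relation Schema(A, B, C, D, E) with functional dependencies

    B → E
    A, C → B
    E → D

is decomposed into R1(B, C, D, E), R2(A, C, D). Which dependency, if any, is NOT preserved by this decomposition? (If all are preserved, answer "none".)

A, C → B

Check A, C → B: no single fragment contains all of {A, B, C}, and the restricted closure of {A, C} across the fragments never reaches {B}.
B → E is preserved.
E → D is preserved.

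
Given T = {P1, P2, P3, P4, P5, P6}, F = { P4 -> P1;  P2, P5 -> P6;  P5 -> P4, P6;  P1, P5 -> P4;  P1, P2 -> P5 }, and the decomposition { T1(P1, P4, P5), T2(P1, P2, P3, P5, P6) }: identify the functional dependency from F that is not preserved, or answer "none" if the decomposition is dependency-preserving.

none

P4 → P1 lies within T1.
P2, P5 → P6 lies within T2.
P5 → P4, P6: restricted closure across fragments reaches P4, P6.
P1, P5 → P4 lies within T1.
P1, P2 → P5 lies within T2.
Every dependency is enforceable on the fragments, so the decomposition is dependency-preserving.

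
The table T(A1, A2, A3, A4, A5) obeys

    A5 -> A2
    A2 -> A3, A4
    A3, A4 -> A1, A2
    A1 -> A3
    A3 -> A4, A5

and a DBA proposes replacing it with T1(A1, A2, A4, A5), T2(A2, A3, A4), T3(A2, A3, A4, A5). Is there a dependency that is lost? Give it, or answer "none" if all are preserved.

none

A5 → A2 lies within T1.
A2 → A3, A4 lies within T2.
A3, A4 → A1, A2: restricted closure across fragments reaches A1, A2.
A1 → A3: restricted closure across fragments reaches A3.
A3 → A4, A5 lies within T3.
Every dependency is enforceable on the fragments, so the decomposition is dependency-preserving.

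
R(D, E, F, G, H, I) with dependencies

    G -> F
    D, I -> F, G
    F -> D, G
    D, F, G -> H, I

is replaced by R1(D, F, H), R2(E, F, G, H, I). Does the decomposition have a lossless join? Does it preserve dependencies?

lossless but not dependency-preserving

Lossless test: (F, H)⁺ = {D, F, G, H, I}, which contains all of one fragment — lossless.
Dependency preservation: the restricted closure of {D, I} across the fragments never reaches {F, G}, so D, I → F, G cannot be enforced without a join — not preserved.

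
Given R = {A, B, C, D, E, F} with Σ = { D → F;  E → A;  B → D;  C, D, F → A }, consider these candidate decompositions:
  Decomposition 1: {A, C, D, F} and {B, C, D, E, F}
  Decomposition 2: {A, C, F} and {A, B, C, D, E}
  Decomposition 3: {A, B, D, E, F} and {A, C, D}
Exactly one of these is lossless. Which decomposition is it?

Decomposition 1

Decomposition 1: common = {C, D, F}, closure = {A, C, D, F} → lossless.
Decomposition 2: common = {A, C}, closure = {A, C} → lossy.
Decomposition 3: common = {A, D}, closure = {A, D, F} → lossy.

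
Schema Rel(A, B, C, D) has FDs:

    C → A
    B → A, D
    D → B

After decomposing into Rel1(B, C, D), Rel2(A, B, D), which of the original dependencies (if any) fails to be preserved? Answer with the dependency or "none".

Check C → A: no single fragment contains all of {A, C}, and the restricted closure of {C} across the fragments never reaches {A}.
B → A, D is preserved.
D → B is preserved.

C → A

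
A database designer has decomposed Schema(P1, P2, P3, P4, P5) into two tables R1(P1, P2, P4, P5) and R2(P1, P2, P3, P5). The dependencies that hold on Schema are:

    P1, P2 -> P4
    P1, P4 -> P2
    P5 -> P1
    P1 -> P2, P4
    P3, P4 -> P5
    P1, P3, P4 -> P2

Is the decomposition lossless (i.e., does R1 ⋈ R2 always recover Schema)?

Common attributes: R1 ∩ R2 = {P1, P2, P5}.
Closure of {P1, P2, P5}: P1, P2 → P4 applies, adding P4. So (P1, P2, P5)⁺ = {P1, P2, P4, P5}.
This closure contains every attribute of R1, so R1 ∩ R2 → R1. The join is lossless.

Yes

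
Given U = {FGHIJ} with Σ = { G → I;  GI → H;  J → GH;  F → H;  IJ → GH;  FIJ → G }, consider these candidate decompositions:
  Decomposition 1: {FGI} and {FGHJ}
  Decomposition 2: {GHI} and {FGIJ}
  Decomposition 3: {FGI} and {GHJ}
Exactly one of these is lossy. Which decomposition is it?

Decomposition 3

Decomposition 1: common = {FG}, closure = {FGHI} → lossless.
Decomposition 2: common = {GI}, closure = {GHI} → lossless.
Decomposition 3: common = {G}, closure = {GHI} → lossy.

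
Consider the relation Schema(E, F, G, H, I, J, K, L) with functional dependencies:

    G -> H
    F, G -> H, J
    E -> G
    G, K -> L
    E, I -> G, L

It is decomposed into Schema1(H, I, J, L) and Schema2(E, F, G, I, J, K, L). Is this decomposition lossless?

Common attributes: Schema1 ∩ Schema2 = {I, J, L}.
No dependency enlarges {I, J, L}, so (I, J, L)⁺ = {I, J, L}.
The closure contains neither all of Schema1 = {H, I, J, L} nor all of Schema2 = {E, F, G, I, J, K, L}, so the common attributes are not a superkey of either fragment. The join is lossy.

No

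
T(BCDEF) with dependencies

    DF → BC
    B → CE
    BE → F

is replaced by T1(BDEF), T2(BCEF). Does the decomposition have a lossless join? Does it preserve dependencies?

Lossless test: (BEF)⁺ = {BCEF}, which contains all of one fragment — lossless.
Dependency preservation: DF → BC is not contained in any single fragment, but the restricted closure of its left-hand side across the fragments still reaches the right-hand side; the remaining FDs each lie inside some fragment. All dependencies are preserved.

lossless and dependency-preserving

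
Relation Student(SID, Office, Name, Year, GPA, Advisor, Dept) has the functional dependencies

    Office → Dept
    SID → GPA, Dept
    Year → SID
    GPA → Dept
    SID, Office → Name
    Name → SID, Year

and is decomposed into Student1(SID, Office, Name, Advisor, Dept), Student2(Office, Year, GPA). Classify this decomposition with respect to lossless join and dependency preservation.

Lossless test: (Office)⁺ = {Office, Dept}, which is a superkey of neither fragment — lossy.
Dependency preservation: the restricted closure of {SID} across the fragments never reaches {GPA, Dept}, so SID → GPA, Dept cannot be enforced without a join — not preserved.

lossy and not dependency-preserving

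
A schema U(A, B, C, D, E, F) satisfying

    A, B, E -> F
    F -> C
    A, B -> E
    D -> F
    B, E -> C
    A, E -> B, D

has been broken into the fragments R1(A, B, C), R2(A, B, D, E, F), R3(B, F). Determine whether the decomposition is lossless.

Chase test. Columns are A, B, C, D, E, F; row i has aⱼ where attribute j ∈ Ri, else bᵢⱼ.
Initial tableau (one row per fragment):
  row 1: a1 a2 a3 b14 b15 b16
  row 2: a1 a2 b23 a4 a5 a6
  row 3: b31 a2 b33 b34 b35 a6
Rows 2 and 3 agree on F; apply F→C and equate their C entries.
Rows 1 and 2 agree on A, B; apply A, B→E and equate their E entries.
Rows 1 and 2 agree on B, E; apply B, E→C and equate their C entries.
Rows 1 and 2 agree on A, E; apply A, E→B, D and equate their B, D entries.
Rows 1 and 2 agree on A, B, E; apply A, B, E→F and equate their F entries.
Row 1 is now all distinguished symbols — the join is lossless.

Yes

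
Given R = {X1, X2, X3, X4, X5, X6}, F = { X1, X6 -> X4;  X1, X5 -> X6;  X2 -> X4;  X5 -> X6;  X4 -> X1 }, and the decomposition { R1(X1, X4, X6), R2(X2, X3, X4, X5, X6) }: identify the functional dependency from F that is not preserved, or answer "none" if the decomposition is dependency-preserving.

X1, X6 → X4 lies within R1.
X1, X5 → X6: restricted closure across fragments reaches X6.
X2 → X4 lies within R2.
X5 → X6 lies within R2.
X4 → X1 lies within R1.
Every dependency is enforceable on the fragments, so the decomposition is dependency-preserving.

none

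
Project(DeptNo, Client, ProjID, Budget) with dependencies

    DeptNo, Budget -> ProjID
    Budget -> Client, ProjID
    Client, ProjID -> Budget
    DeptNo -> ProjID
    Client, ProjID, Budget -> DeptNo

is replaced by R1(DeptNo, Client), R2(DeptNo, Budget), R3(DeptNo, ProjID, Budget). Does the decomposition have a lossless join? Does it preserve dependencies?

Lossless test (chase): Rows 2 and 3 agree on DeptNo, Budget; apply DeptNo, Budget→ProjID and equate their ProjID entries. Rows 2 and 3 agree on Budget; apply Budget→Client, ProjID and equate their Client, ProjID entries. Rows 1 and 2 agree on DeptNo; apply DeptNo→ProjID and equate their ProjID entries. No row becomes fully distinguished — the join is lossy.
Dependency preservation: the restricted closure of {Budget} across the fragments never reaches {Client, ProjID}, so Budget → Client, ProjID cannot be enforced without a join — not preserved.

lossy and not dependency-preserving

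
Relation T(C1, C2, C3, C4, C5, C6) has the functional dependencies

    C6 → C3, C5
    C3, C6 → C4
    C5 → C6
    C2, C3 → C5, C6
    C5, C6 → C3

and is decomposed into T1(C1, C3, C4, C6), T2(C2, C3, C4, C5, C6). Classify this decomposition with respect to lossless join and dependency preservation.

Lossless test: (C3, C4, C6)⁺ = {C3, C4, C5, C6}, which is a superkey of neither fragment — lossy.
Dependency preservation: every FD's attributes lie within a single fragment, so each can be enforced locally — preserved.

lossy but dependency-preserving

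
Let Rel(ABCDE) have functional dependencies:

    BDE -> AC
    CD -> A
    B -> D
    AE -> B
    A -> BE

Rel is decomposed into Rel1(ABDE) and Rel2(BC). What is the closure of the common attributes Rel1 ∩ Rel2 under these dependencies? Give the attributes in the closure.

Rel1 ∩ Rel2 = {B}.
B → D applies, adding D
Closure: {BD}.

BD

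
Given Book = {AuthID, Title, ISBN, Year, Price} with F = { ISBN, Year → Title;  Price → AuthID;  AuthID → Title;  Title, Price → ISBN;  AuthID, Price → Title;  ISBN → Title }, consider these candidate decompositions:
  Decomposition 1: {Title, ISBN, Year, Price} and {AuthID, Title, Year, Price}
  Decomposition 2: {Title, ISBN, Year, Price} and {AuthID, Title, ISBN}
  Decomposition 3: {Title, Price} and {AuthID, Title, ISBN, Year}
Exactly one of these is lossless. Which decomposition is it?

Decomposition 1

Decomposition 1: common = {Title, Year, Price}, closure = {AuthID, Title, ISBN, Year, Price} → lossless.
Decomposition 2: common = {Title, ISBN}, closure = {Title, ISBN} → lossy.
Decomposition 3: common = {Title}, closure = {Title} → lossy.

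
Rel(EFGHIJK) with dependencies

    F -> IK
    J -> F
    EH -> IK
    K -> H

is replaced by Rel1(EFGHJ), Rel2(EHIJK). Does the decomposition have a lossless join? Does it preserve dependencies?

lossless but not dependency-preserving

Lossless test: (EHJ)⁺ = {EFHIJK}, which contains all of one fragment — lossless.
Dependency preservation: the restricted closure of {F} across the fragments never reaches {IK}, so F → IK cannot be enforced without a join — not preserved.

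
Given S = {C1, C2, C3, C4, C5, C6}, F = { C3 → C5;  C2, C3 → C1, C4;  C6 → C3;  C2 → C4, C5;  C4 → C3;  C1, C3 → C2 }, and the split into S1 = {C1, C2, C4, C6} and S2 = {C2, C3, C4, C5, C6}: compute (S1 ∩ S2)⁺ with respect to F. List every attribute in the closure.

C1, C2, C3, C4, C5, C6

S1 ∩ S2 = {C2, C4, C6}.
C6 → C3 applies, adding C3
C2 → C4, C5 applies, adding C5
C2, C3 → C1, C4 applies, adding C1
Closure: {C1, C2, C3, C4, C5, C6}.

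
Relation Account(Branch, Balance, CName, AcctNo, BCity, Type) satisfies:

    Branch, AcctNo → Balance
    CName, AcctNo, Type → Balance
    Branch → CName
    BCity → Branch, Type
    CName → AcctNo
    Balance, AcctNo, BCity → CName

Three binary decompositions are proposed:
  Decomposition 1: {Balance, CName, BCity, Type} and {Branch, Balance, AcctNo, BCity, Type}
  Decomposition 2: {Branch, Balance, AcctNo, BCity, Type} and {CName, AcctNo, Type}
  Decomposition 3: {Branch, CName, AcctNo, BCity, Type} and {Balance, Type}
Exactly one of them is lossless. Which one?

Decomposition 1

Decomposition 1: common = {Balance, BCity, Type}, closure = {Branch, Balance, CName, AcctNo, BCity, Type} → lossless.
Decomposition 2: common = {AcctNo, Type}, closure = {AcctNo, Type} → lossy.
Decomposition 3: common = {Type}, closure = {Type} → lossy.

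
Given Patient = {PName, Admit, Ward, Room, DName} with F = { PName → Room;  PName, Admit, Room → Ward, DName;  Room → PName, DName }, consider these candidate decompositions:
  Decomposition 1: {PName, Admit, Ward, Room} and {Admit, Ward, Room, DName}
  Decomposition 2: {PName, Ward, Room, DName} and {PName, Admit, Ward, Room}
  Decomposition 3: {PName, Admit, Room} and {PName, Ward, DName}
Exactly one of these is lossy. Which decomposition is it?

Decomposition 1: common = {Admit, Ward, Room}, closure = {PName, Admit, Ward, Room, DName} → lossless.
Decomposition 2: common = {PName, Ward, Room}, closure = {PName, Ward, Room, DName} → lossless.
Decomposition 3: common = {PName}, closure = {PName, Room, DName} → lossy.

Decomposition 3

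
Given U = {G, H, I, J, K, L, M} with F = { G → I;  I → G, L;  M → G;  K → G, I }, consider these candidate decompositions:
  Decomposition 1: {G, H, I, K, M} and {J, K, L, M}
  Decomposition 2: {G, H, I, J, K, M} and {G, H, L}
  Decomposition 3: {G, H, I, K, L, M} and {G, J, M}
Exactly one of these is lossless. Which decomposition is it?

Decomposition 2

Decomposition 1: common = {K, M}, closure = {G, I, K, L, M} → lossy.
Decomposition 2: common = {G, H}, closure = {G, H, I, L} → lossless.
Decomposition 3: common = {G, M}, closure = {G, I, L, M} → lossy.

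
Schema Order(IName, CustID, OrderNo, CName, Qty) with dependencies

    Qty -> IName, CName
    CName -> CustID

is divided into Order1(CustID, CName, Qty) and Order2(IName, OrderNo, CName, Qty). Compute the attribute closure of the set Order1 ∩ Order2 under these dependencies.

IName, CustID, CName, Qty

Order1 ∩ Order2 = {CName, Qty}.
Qty → IName, CName applies, adding IName
CName → CustID applies, adding CustID
Closure: {IName, CustID, CName, Qty}.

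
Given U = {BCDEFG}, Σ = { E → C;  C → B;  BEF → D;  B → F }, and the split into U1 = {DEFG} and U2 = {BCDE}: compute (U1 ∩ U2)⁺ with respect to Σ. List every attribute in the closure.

U1 ∩ U2 = {DE}.
E → C applies, adding C
C → B applies, adding B
B → F applies, adding F
Closure: {BCDEF}.

BCDEF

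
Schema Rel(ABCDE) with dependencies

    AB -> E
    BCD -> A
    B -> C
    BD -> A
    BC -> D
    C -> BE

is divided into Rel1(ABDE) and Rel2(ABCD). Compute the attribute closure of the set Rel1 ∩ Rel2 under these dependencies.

ABCDE

Rel1 ∩ Rel2 = {ABD}.
AB → E applies, adding E
B → C applies, adding C
Closure: {ABCDE}.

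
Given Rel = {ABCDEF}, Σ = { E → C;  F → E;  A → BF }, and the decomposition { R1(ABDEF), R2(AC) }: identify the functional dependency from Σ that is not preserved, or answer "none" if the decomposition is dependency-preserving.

E → C

Check E → C: no single fragment contains all of {CE}, and the restricted closure of {E} across the fragments never reaches {C}.
F → E is preserved.
A → BF is preserved.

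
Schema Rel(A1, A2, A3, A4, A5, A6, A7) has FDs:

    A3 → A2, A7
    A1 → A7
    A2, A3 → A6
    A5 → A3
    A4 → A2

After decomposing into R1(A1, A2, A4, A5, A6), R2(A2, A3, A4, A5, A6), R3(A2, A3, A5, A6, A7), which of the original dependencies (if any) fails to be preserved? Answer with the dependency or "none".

A1 → A7

Check A1 → A7: no single fragment contains all of {A1, A7}, and the restricted closure of {A1} across the fragments never reaches {A7}.
A3 → A2, A7 is preserved.
A2, A3 → A6 is preserved.
A5 → A3 is preserved.
A4 → A2 is preserved.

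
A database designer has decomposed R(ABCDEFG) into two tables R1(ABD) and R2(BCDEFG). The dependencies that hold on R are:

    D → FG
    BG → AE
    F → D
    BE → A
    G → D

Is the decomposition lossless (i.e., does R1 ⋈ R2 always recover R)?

Yes

Common attributes: R1 ∩ R2 = {BD}.
Closure of {BD}: D → FG applies, adding FG; BG → AE applies, adding AE. So (BD)⁺ = {ABDEFG}.
This closure contains every attribute of R1, so R1 ∩ R2 → R1. The join is lossless.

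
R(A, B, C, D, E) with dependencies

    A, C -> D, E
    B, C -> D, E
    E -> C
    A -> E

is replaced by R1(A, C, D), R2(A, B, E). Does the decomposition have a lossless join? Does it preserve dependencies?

Lossless test: (A)⁺ = {A, C, D, E}, which contains all of one fragment — lossless.
Dependency preservation: the restricted closure of {B, C} across the fragments never reaches {D, E}, so B, C → D, E cannot be enforced without a join — not preserved.

lossless but not dependency-preserving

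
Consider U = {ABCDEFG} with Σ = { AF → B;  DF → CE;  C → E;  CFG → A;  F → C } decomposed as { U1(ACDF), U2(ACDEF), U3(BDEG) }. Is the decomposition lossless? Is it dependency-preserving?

Lossless test (chase): Rows 1 and 2 agree on AF; apply AF→B and equate their B entries. Rows 1 and 2 agree on DF; apply DF→CE and equate their CE entries. No row becomes fully distinguished — the join is lossy.
Dependency preservation: the restricted closure of {AF} across the fragments never reaches {B}, so AF → B cannot be enforced without a join — not preserved.

lossy and not dependency-preserving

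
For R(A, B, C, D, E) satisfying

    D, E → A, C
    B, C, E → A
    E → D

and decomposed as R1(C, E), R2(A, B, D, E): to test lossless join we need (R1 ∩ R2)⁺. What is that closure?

A, C, D, E

R1 ∩ R2 = {E}.
E → D applies, adding D
D, E → A, C applies, adding A, C
Closure: {A, C, D, E}.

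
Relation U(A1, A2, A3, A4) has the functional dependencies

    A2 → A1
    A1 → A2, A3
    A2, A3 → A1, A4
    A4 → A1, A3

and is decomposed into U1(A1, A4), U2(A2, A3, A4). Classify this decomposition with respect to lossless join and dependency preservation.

Lossless test: (A4)⁺ = {A1, A2, A3, A4}, which contains all of one fragment — lossless.
Dependency preservation: A2 → A1; A1 → A2, A3; A2, A3 → A1, A4; A4 → A1, A3 are not contained in any single fragment, but the restricted closure of each left-hand side across the fragments still reaches the right-hand side; the remaining FDs each lie inside some fragment. All dependencies are preserved.

lossless and dependency-preserving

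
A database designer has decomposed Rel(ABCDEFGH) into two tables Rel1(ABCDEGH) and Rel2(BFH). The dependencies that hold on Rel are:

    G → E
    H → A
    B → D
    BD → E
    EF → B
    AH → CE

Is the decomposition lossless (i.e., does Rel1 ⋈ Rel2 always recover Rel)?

No

Common attributes: Rel1 ∩ Rel2 = {BH}.
Closure of {BH}: H → A applies, adding A; B → D applies, adding D; BD → E applies, adding E; AH → CE applies, adding C. So (BH)⁺ = {ABCDEH}.
The closure contains neither all of Rel1 = {ABCDEGH} nor all of Rel2 = {BFH}, so the common attributes are not a superkey of either fragment. The join is lossy.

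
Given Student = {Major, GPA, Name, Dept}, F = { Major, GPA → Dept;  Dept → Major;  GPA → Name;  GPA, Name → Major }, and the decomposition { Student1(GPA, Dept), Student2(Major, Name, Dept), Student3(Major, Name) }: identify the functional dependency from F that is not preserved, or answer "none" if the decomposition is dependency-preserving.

GPA → Name

Check GPA → Name: no single fragment contains all of {GPA, Name}, and the restricted closure of {GPA} across the fragments never reaches {Name}.
Major, GPA → Dept is preserved.
Dept → Major is preserved.
GPA, Name → Major is preserved.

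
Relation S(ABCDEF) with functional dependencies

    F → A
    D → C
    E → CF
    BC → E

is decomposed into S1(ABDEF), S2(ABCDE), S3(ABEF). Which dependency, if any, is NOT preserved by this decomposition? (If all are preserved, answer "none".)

F → A lies within S1.
D → C lies within S2.
E → CF: restricted closure across fragments reaches CF.
BC → E lies within S2.
Every dependency is enforceable on the fragments, so the decomposition is dependency-preserving.

none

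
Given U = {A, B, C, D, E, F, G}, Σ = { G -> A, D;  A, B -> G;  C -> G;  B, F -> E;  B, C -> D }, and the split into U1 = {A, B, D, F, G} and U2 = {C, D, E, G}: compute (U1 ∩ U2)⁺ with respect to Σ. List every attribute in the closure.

A, D, G

U1 ∩ U2 = {D, G}.
G → A, D applies, adding A
Closure: {A, D, G}.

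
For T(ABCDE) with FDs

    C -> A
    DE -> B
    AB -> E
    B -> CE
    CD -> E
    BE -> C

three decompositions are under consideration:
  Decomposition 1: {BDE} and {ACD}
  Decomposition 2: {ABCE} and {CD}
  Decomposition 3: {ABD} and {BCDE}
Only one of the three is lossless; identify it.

Decomposition 1: common = {D}, closure = {D} → lossy.
Decomposition 2: common = {C}, closure = {AC} → lossy.
Decomposition 3: common = {BD}, closure = {ABCDE} → lossless.

Decomposition 3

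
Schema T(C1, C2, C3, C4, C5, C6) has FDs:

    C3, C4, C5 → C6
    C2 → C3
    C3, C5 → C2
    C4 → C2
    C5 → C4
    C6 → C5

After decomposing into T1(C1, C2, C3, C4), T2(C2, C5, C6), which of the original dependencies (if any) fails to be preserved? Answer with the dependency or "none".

Check C5 → C4: no single fragment contains all of {C4, C5}, and the restricted closure of {C5} across the fragments never reaches {C4}.
C3, C4, C5 → C6 is preserved.
C2 → C3 is preserved.
C3, C5 → C2 is preserved.
C4 → C2 is preserved.
C6 → C5 is preserved.

C5 → C4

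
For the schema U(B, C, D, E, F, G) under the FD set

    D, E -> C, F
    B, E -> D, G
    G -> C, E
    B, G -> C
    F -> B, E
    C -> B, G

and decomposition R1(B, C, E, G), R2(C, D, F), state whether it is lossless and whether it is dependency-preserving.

Lossless test: (C)⁺ = {B, C, D, E, F, G}, which contains all of one fragment — lossless.
Dependency preservation: the restricted closure of {D, E} across the fragments never reaches {C, F}, so D, E → C, F cannot be enforced without a join — not preserved.

lossless but not dependency-preserving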